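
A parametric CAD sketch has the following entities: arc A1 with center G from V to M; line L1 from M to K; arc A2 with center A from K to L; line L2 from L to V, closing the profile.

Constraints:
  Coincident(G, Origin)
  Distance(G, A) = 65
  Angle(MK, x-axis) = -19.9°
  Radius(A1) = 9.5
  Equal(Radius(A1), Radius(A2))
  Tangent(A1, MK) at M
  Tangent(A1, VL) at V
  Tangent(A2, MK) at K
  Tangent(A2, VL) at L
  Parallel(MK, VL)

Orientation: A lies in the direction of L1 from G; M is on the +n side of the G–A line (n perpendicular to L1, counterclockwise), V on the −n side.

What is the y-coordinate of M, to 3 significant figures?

8.93

The slot axis is L1's direction at -19.9°, so u = (cos -19.9°, sin -19.9°) = (0.940, -0.340) and n = (−sin -19.9°, cos -19.9°) = (0.340, 0.940). G is at the origin and A lies 65.0 along u from G, so A = 65.0·u = (61.1, -22.1). Tangency of A1 to both parallel lines with radius 9.5 puts M and V at G ± 9.5·n: M = (3.23, 8.93), V = (-3.23, -8.93). So M.y = 8.93.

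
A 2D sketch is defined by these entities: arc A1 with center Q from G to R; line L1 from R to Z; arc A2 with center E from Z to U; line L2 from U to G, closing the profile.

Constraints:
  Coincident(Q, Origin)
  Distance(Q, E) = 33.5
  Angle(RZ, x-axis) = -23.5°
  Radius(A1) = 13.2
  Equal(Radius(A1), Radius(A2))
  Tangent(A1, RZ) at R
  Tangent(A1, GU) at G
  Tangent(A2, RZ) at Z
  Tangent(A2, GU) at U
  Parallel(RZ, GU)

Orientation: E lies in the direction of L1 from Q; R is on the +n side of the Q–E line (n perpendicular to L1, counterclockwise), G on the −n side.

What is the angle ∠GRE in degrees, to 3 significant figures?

68.5°

The slot axis is L1's direction at -23.5°, so u = (cos -23.5°, sin -23.5°) = (0.917, -0.399) and n = (−sin -23.5°, cos -23.5°) = (0.399, 0.917). Q is at the origin and E lies 33.5 along u from Q, so E = 33.5·u = (30.7, -13.4). Tangency of A1 to both parallel lines with radius 13.2 puts R and G at Q ± 13.2·n: R = (5.26, 12.1), G = (-5.26, -12.1). Then cos ∠GRE = RG·RE / (|RG||RE|), giving 68.5°.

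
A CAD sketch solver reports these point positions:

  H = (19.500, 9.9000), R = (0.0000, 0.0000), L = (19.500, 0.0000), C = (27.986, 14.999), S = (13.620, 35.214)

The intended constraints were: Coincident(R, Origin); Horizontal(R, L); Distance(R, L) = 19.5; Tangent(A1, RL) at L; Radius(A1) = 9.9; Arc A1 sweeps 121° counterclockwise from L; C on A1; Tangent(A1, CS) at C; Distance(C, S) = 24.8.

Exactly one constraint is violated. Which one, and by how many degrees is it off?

Tangent(A1, CS) at C — off by 4.40°.

R = (0.00, 0.00) ✓; R.y = 0.00, L.y = 0.00 ✓; |RL| = 19.50 ✓; ∠(HL, LR) = 90.00° ✓; |HL| = 9.900 ✓; bearing(H→C) − bearing(H→L) = 121.0° ✓; |HC| = 9.900 ✓; ∠(HC, CS) = 85.60° ✗; |CS| = 24.80 ✓.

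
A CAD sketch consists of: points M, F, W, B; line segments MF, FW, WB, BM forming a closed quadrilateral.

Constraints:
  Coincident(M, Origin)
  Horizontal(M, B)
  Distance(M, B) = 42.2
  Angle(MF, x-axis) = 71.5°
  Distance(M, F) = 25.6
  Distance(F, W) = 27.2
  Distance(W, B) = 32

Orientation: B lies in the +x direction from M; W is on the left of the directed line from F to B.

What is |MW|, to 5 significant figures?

46.391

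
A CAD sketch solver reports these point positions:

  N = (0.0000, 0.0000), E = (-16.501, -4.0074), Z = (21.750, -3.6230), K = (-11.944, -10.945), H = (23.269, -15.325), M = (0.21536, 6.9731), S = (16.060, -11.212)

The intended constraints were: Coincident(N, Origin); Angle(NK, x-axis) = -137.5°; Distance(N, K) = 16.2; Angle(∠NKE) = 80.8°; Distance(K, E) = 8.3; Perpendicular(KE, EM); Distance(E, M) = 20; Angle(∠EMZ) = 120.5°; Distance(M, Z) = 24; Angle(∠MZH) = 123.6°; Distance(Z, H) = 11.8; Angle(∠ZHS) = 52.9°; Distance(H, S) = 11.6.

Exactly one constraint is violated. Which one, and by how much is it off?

Distance(H, S) = 11.6 — off by 3.30.

N = (0.00, 0.00) ✓; NK at -137.5° ✓; |NK| = 16.20 ✓; ∠NKE = 80.80° ✓; |KE| = 8.300 ✓; ∠(KE, EM) = 90.00° ✓; |EM| = 20.00 ✓; ∠EMZ = 120.5° ✓; |MZ| = 24.00 ✓; ∠MZH = 123.6° ✓; |ZH| = 11.80 ✓; ∠ZHS = 52.90° ✓; |HS| = 8.300 ✗.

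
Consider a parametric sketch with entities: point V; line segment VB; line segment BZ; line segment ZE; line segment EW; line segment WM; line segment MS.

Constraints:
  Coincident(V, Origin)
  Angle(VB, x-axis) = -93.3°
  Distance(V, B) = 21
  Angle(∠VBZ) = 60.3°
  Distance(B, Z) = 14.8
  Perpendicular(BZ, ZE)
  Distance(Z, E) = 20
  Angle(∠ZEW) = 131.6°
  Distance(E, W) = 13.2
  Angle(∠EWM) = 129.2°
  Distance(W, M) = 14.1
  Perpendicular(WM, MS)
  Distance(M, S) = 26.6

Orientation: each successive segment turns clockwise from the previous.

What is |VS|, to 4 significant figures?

23.51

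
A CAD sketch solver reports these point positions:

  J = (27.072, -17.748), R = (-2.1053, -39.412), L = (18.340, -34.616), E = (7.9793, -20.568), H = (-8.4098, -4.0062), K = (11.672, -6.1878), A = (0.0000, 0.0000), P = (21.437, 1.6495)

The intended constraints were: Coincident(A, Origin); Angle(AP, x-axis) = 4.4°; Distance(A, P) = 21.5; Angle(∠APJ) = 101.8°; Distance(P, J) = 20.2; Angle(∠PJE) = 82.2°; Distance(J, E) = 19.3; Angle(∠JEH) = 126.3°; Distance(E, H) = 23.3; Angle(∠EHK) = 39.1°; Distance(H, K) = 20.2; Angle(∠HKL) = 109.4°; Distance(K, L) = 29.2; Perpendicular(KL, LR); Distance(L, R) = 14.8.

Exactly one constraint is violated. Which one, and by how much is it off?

Distance(L, R) = 14.8 — off by 6.20.

A = (0.00, 0.00) ✓; AP at 4.400° ✓; |AP| = 21.50 ✓; ∠APJ = 101.8° ✓; |PJ| = 20.20 ✓; ∠PJE = 82.20° ✓; |JE| = 19.30 ✓; ∠JEH = 126.3° ✓; |EH| = 23.30 ✓; ∠EHK = 39.10° ✓; |HK| = 20.20 ✓; ∠HKL = 109.4° ✓; |KL| = 29.20 ✓; ∠(KL, LR) = 90.00° ✓; |LR| = 21.00 ✗.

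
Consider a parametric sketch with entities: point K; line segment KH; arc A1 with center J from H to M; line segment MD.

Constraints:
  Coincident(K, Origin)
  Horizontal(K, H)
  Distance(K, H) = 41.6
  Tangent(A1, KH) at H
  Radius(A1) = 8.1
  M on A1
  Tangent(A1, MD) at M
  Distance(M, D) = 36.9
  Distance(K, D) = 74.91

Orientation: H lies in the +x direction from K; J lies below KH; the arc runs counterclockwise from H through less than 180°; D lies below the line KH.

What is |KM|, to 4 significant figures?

39.05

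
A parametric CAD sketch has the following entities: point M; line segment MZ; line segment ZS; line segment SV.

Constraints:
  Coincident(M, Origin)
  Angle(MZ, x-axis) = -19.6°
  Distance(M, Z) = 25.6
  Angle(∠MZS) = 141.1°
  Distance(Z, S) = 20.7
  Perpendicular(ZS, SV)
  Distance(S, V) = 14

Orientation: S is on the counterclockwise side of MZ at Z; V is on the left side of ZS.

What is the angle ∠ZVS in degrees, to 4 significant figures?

55.93°

M is at the origin; MZ runs at -19.6° with length 25.6, so Z = 25.6·(cos -19.6°, sin -19.6°) = (24.12, -8.588). ∠MZS = 141.1°, so ZS runs at -19.6° + (180° − 141.1°) = 19.30° from the x-axis; with |ZS| = 20.7, S = Z + 20.7·(cos 19.30°, sin 19.30°) = (43.65, -1.746). ZS ⟂ SV; with |SV| = 14.0 on the left of ZS, V = S + 14.0·(-0.3305, 0.9438) = (39.03, 11.47). Then cos ∠ZVS = VZ·VS / (|VZ||VS|), giving 55.93°.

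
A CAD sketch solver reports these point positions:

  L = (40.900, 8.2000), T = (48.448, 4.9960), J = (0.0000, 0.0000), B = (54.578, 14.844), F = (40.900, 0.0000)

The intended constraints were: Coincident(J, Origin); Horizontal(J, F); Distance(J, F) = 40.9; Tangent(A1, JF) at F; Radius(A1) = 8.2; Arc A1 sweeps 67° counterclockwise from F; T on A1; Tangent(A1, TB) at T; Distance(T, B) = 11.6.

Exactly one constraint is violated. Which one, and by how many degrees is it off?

Tangent(A1, TB) at T — off by 8.90°.

J = (0.00, 0.00) ✓; J.y = 0.00, F.y = 0.00 ✓; |JF| = 40.90 ✓; ∠(LF, FJ) = 90.00° ✓; |LF| = 8.200 ✓; bearing(L→T) − bearing(L→F) = 67.00° ✓; |LT| = 8.200 ✓; ∠(LT, TB) = 98.90° ✗; |TB| = 11.60 ✓.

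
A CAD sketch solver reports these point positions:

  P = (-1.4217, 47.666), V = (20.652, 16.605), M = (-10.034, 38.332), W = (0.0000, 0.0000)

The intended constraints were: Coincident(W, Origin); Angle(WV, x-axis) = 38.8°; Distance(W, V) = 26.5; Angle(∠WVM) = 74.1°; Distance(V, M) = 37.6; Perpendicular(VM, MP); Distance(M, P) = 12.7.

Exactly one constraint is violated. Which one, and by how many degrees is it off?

Perpendicular(VM, MP) — off by 7.40°.

W = (0.00, 0.00) ✓; WV at 38.80° ✓; |WV| = 26.50 ✓; ∠WVM = 74.10° ✓; |VM| = 37.60 ✓; ∠(VM, MP) = 97.40° ✗; |MP| = 12.70 ✓.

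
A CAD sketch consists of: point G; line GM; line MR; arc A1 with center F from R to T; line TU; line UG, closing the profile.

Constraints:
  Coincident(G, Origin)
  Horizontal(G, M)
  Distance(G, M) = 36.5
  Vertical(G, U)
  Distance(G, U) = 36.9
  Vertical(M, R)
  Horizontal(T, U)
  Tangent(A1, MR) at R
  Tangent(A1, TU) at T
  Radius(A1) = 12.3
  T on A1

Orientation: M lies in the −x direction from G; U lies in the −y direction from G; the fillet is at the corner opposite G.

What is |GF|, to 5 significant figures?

34.508

GU is vertical with |GU| = 36.9 and U on the −y side, so U = (0.0000, -36.900). The virtual corner opposite G is at (-36.500, -36.900). The tangent condition forces FR to be normal to MR and the tangent condition forces FT to be normal to TU, with radius 12.3, so the center F sits 12.3 in from both sides at F = (-24.200, -24.600). Then |GF| = |F − G| = 34.508.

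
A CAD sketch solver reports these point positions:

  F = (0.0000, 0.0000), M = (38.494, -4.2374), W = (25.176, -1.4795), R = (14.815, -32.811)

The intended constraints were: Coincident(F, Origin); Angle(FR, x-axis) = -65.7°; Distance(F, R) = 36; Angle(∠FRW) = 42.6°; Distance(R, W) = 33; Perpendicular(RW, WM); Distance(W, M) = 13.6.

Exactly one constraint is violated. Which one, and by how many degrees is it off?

Perpendicular(RW, WM) — off by 6.60°.

F = (0.00, 0.00) ✓; FR at -65.70° ✓; |FR| = 36.00 ✓; ∠FRW = 42.60° ✓; |RW| = 33.00 ✓; ∠(RW, WM) = 83.40° ✗; |WM| = 13.60 ✓.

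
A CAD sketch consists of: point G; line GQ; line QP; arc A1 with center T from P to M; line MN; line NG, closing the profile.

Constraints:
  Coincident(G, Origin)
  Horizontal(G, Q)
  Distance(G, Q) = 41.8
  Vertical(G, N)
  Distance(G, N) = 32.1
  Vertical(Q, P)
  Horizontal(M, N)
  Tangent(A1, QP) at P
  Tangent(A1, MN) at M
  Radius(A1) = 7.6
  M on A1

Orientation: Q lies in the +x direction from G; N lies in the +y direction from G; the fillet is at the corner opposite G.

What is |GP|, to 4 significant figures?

48.45

G is at the origin; G and Q share the same y with |GQ| = 41.8 and Q on the +x side, so Q = (41.80, 0.000). G and N share the same x with |GN| = 32.1 and N on the +y side, so N = (0.000, 32.10). The virtual corner opposite G is at (41.80, 32.10). A1 meets QP tangentially, so TP is at right angles to QP and A1 meets MN tangentially, so TM is at right angles to MN, with radius 7.6, so the center T sits 7.6 in from both sides at T = (34.20, 24.50). That places the tangent points at P = (41.80, 24.50) on QP and M = (34.20, 32.10) on MN. Then |GP| = |P − G| = 48.45.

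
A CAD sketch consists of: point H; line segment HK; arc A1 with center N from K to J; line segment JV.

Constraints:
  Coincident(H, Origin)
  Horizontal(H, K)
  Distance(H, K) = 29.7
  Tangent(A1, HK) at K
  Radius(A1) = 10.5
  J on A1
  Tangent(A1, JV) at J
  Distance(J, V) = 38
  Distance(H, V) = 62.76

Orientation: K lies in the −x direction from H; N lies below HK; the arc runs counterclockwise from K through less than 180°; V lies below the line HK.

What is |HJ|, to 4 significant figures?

41.59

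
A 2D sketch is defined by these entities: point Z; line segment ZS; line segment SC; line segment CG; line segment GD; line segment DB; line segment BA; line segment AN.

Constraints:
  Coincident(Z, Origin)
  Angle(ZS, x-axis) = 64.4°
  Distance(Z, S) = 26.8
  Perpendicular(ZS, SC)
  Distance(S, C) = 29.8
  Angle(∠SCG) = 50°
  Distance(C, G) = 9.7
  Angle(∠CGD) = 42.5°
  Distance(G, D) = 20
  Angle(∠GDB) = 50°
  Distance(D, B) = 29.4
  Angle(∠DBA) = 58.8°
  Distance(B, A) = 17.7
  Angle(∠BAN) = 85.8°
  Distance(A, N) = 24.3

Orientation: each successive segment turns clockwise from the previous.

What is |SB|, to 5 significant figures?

46.327

Z is at the origin; ZS runs at 64.4° with length 26.8, so S = (11.580, 24.169). ZS is perpendicular to SC, so SC runs at -25.600°; with |SC| = 29.8, C = (38.455, 11.293). ∠SCG = 50.0° gives CG at -155.60° from the x-axis; with |CG| = 9.7, G = (29.621, 7.2858). ∠CGD = 42.5° gives GD at 66.900° from the x-axis; with |GD| = 20.0, D = (37.468, 25.682). ∠GDB = 50.0° gives DB at -63.100° from the x-axis; with |DB| = 29.4, B = (50.769, -0.53657). Then |SB| = |B − S| = 46.327.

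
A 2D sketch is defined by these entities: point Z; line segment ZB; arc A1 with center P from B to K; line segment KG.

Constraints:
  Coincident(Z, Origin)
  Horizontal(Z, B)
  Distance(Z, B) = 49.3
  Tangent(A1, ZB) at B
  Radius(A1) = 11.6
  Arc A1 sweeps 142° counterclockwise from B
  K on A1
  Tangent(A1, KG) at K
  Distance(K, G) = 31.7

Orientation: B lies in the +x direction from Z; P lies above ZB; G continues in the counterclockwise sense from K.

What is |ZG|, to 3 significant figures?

51.1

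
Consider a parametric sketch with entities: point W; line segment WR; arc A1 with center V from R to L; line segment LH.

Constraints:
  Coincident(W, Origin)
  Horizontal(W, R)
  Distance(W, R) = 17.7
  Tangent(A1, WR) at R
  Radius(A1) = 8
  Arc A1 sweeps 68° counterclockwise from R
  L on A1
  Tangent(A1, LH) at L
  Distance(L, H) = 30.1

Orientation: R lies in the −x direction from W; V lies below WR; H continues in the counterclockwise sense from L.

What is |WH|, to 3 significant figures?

49.1

W is at the origin; WR is horizontal with |WR| = 17.7 and R on the −x side, so R = (-17.7, 0.00). A1 meets WR tangentially, so VR is at right angles to WR, so V = R + (0, -8) = (-17.7, -8.00). On A1, R sits at bearing 90° from V; a 68° counterclockwise sweep puts L at bearing 158°, so L = V + 8.0·(cos 158°, sin 158°) = (-25.1, -5.00). The tangent condition forces VL to be normal to LH, so LH runs along (−sin 158°, cos 158°); with |LH| = 30.1, H = (-36.4, -32.9). Then |WH| = |H − W| = 49.1.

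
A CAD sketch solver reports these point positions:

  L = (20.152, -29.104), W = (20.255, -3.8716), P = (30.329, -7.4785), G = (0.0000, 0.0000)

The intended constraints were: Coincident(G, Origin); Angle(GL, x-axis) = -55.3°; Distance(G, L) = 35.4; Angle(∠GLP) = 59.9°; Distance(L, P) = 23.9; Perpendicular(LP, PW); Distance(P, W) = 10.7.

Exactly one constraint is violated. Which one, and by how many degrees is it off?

Perpendicular(LP, PW) — off by 5.50°.

G = (0.00, 0.00) ✓; GL at -55.30° ✓; |GL| = 35.40 ✓; ∠GLP = 59.90° ✓; |LP| = 23.90 ✓; ∠(LP, PW) = 95.50° ✗; |PW| = 10.70 ✓.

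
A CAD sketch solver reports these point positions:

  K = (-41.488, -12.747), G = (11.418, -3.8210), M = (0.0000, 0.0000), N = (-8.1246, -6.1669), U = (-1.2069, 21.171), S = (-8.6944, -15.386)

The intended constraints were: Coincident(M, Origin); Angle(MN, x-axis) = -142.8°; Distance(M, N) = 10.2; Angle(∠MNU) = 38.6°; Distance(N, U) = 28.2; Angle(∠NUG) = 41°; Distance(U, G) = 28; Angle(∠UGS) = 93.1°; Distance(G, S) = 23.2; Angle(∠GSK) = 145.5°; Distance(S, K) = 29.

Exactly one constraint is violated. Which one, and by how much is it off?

Distance(S, K) = 29 — off by 3.90.

M = (0.00, 0.00) ✓; MN at -142.8° ✓; |MN| = 10.20 ✓; ∠MNU = 38.60° ✓; |NU| = 28.20 ✓; ∠NUG = 41.00° ✓; |UG| = 28.00 ✓; ∠UGS = 93.10° ✓; |GS| = 23.20 ✓; ∠GSK = 145.5° ✓; |SK| = 32.90 ✗.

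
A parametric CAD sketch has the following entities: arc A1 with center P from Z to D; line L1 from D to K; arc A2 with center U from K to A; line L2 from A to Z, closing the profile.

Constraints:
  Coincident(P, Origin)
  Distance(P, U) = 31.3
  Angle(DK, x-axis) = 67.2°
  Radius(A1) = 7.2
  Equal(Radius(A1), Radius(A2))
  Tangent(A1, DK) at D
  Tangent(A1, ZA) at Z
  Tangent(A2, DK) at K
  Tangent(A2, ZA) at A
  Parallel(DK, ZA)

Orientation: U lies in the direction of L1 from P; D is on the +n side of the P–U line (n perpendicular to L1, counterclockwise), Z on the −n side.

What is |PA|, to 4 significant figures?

32.12

The slot axis is L1's direction at 67.2°, so u = (cos 67.2°, sin 67.2°) = (0.3875, 0.9219) and n = (−sin 67.2°, cos 67.2°) = (-0.9219, 0.3875). P is at the origin and U lies 31.3 along u from P, so U = 31.3·u = (12.13, 28.85). Tangency of A1 to both parallel lines with radius 7.2 puts D and Z at P ± 7.2·n: D = (-6.637, 2.790), Z = (6.637, -2.790). Equal radii place K and A the same way about U: K = U + 7.2·n = (5.492, 31.64), A = U − 7.2·n = (18.77, 26.06). Then |PA| = |A − P| = 32.12.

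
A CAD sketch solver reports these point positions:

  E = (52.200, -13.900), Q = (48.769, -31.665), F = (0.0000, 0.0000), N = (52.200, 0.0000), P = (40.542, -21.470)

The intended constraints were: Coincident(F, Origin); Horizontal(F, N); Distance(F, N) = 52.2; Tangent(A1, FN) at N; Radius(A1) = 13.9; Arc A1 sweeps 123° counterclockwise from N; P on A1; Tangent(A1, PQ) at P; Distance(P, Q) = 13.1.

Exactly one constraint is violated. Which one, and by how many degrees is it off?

Tangent(A1, PQ) at P — off by 5.91°.

F = (0.00, 0.00) ✓; F.y = 0.00, N.y = 0.00 ✓; |FN| = 52.20 ✓; ∠(EN, NF) = 90.00° ✓; |EN| = 13.90 ✓; bearing(E→P) − bearing(E→N) = 123.0° ✓; |EP| = 13.90 ✓; ∠(EP, PQ) = 84.09° ✗; |PQ| = 13.10 ✓.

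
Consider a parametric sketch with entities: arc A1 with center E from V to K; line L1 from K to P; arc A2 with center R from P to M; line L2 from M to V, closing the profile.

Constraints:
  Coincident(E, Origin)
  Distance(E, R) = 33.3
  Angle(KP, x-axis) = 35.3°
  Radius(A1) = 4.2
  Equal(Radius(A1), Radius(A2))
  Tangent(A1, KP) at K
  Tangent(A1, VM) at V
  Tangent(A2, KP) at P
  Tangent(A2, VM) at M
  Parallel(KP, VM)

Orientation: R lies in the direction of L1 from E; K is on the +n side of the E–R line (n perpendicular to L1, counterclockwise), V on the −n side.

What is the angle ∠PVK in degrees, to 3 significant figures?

75.8°

Tangency of A1 to both parallel lines with radius 4.2 puts K and V at E ± 4.2·n: K = (-2.43, 3.43), V = (2.43, -3.43). Equal radii place P and M the same way about R: P = R + 4.2·n = (24.8, 22.7), M = R − 4.2·n = (29.6, 15.8). Then cos ∠PVK = VP·VK / (|VP||VK|), giving 75.8°.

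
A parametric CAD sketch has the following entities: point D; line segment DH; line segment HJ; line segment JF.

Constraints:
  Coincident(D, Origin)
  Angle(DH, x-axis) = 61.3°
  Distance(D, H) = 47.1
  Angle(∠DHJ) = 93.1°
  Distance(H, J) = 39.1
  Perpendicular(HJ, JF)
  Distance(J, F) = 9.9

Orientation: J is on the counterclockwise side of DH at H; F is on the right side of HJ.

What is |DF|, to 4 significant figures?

70.54

D is at the origin; DH runs at 61.3° with length 47.1, so H = 47.1·(cos 61.3°, sin 61.3°) = (22.62, 41.31). ∠DHJ = 93.1°, so HJ runs at 61.3° + (180° − 93.1°) = 148.2° from the x-axis; with |HJ| = 39.1, J = H + 39.1·(cos 148.2°, sin 148.2°) = (-10.61, 61.92). The perpendicularity gives JF at right angles to HJ; with |JF| = 9.9 on the right of HJ, F = J + 9.9·(0.5270, 0.8499) = (-5.395, 70.33). Then |DF| = |F − D| = 70.54.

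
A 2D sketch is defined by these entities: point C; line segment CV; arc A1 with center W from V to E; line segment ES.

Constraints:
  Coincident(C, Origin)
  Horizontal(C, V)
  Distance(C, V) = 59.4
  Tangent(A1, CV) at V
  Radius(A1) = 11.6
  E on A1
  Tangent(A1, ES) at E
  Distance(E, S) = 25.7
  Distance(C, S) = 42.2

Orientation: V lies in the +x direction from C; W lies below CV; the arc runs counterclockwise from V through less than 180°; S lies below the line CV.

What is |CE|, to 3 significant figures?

50.5

Checks: |WE| = 11.60 ✓; ∠(WE, ES) = 90.00° ✓; |ES| = 25.70 ✓; |CS| = 42.20 ✓.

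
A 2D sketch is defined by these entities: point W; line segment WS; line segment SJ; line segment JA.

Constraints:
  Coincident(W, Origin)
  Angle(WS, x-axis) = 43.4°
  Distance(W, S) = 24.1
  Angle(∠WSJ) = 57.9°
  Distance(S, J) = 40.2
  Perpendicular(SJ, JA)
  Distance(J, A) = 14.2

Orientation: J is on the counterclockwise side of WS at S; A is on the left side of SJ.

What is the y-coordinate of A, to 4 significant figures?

12.88

W is at the origin; WS runs at 43.4° with length 24.1, so S = 24.1·(cos 43.4°, sin 43.4°) = (17.51, 16.56). ∠WSJ = 57.9°, so SJ runs at 43.4° + (180° − 57.9°) = 165.5° from the x-axis; with |SJ| = 40.2, J = S + 40.2·(cos 165.5°, sin 165.5°) = (-21.41, 26.62). SJ is perpendicular to JA; with |JA| = 14.2 on the left of SJ, A = J + 14.2·(-0.2504, -0.9681) = (-24.96, 12.88). So A.y = 12.88.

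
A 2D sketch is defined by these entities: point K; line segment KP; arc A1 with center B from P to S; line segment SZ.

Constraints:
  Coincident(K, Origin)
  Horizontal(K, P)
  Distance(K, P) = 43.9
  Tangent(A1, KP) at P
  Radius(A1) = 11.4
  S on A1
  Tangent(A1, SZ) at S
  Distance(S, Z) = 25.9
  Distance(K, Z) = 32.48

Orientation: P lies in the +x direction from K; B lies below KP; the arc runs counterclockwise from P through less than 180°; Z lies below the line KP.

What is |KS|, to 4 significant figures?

34.94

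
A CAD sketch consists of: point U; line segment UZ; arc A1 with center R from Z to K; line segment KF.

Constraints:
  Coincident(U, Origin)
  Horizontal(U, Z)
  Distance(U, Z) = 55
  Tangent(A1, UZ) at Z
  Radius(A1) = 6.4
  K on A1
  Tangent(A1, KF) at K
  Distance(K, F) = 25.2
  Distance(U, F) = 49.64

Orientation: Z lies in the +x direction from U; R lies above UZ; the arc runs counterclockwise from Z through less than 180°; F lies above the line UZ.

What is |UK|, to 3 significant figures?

60.4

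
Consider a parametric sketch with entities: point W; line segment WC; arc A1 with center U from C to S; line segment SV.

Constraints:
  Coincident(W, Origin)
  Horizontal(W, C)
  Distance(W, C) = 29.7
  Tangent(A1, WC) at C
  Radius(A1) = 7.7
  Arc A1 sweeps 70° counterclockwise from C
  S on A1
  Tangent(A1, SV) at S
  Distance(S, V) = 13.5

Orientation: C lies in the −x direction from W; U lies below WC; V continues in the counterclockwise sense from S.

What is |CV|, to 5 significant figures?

21.346

W is at the origin; W and C share the same y with |WC| = 29.7 and C on the −x side, so C = (-29.700, 0.0000). The tangent condition forces UC to be normal to WC, so U = C + (0, -7.7) = (-29.700, -7.7000). On A1, C sits at bearing 90° from U; a 70° counterclockwise sweep puts S at bearing 160°, so S = U + 7.7·(cos 160°, sin 160°) = (-36.936, -5.0664). A1 meets SV tangentially, so US is at right angles to SV, so SV runs along (−sin 160°, cos 160°); with |SV| = 13.5, V = (-41.553, -17.752). Then |CV| = |V − C| = 21.346.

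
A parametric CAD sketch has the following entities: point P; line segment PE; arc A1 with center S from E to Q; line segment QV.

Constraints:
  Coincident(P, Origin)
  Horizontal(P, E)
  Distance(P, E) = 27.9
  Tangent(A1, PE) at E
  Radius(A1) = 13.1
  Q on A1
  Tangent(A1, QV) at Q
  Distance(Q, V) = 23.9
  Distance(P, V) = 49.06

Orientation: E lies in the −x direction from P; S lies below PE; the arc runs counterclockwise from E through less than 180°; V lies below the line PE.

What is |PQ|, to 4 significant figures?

43.90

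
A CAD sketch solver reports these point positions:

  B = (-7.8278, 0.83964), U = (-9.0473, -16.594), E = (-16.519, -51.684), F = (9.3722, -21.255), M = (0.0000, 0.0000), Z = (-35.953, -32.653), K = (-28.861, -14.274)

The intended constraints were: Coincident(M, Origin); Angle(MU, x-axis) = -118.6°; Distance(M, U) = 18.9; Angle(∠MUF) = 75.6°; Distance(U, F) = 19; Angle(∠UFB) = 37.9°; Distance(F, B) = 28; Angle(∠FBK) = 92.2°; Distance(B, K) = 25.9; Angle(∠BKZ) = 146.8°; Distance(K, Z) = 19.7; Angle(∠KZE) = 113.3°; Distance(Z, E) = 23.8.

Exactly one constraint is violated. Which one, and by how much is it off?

Distance(Z, E) = 23.8 — off by 3.40.

M = (0.00, 0.00) ✓; MU at -118.6° ✓; |MU| = 18.90 ✓; ∠MUF = 75.60° ✓; |UF| = 19.00 ✓; ∠UFB = 37.90° ✓; |FB| = 28.00 ✓; ∠FBK = 92.20° ✓; |BK| = 25.90 ✓; ∠BKZ = 146.8° ✓; |KZ| = 19.70 ✓; ∠KZE = 113.3° ✓; |ZE| = 27.20 ✗.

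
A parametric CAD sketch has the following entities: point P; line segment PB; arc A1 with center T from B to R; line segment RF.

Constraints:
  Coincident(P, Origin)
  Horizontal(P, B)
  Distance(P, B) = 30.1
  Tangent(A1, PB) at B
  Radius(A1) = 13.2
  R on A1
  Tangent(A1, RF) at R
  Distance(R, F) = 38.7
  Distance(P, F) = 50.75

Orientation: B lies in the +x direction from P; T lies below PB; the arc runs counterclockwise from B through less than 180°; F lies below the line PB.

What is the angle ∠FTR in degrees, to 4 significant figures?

71.17°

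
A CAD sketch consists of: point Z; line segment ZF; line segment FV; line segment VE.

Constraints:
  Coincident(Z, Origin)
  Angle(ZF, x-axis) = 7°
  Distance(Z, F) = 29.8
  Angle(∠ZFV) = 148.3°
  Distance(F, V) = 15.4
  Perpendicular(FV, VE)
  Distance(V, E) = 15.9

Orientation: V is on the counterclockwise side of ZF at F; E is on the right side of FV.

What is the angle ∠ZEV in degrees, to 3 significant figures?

52.2°

Z is at the origin; ZF runs at 7.0° with length 29.8, so F = 29.8·(cos 7.0°, sin 7.0°) = (29.6, 3.63). ∠ZFV = 148.3°, so FV runs at 7.0° + (180° − 148.3°) = 38.7° from the x-axis; with |FV| = 15.4, V = F + 15.4·(cos 38.7°, sin 38.7°) = (41.6, 13.3). FV is perpendicular to VE; with |VE| = 15.9 on the right of FV, E = V + 15.9·(0.625, -0.780) = (51.5, 0.852). Then cos ∠ZEV = EZ·EV / (|EZ||EV|), giving 52.2°.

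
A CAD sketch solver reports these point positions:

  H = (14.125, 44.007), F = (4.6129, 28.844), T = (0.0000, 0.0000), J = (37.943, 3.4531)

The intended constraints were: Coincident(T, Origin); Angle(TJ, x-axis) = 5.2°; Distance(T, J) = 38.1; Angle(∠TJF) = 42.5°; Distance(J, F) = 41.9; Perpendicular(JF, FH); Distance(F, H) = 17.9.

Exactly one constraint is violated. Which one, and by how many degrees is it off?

Perpendicular(JF, FH) — off by 5.20°.

T = (0.00, 0.00) ✓; TJ at 5.200° ✓; |TJ| = 38.10 ✓; ∠TJF = 42.50° ✓; |JF| = 41.90 ✓; ∠(JF, FH) = 84.80° ✗; |FH| = 17.90 ✓.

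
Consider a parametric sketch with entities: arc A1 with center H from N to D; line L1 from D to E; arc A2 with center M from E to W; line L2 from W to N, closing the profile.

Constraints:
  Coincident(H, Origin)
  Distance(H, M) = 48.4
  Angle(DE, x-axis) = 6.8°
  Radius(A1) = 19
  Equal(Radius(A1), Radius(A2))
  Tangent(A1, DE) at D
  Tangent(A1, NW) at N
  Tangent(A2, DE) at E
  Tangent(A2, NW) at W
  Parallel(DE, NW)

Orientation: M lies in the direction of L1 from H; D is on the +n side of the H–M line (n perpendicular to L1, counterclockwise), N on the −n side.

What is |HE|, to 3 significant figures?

52.0

The slot axis is L1's direction at 6.8°, so u = (cos 6.8°, sin 6.8°) = (0.993, 0.118) and n = (−sin 6.8°, cos 6.8°) = (-0.118, 0.993). H is at the origin and M lies 48.4 along u from H, so M = 48.4·u = (48.1, 5.73). Tangency of A1 to both parallel lines with radius 19.0 puts D and N at H ± 19.0·n: D = (-2.25, 18.9), N = (2.25, -18.9). Equal radii place E and W the same way about M: E = M + 19.0·n = (45.8, 24.6), W = M − 19.0·n = (50.3, -13.1). Then |HE| = |E − H| = 52.0.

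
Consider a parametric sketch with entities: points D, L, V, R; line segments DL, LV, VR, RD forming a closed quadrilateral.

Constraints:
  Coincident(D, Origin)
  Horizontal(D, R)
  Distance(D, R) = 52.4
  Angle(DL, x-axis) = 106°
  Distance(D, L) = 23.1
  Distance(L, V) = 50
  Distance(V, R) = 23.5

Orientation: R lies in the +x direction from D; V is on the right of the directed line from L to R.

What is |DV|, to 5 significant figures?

33.131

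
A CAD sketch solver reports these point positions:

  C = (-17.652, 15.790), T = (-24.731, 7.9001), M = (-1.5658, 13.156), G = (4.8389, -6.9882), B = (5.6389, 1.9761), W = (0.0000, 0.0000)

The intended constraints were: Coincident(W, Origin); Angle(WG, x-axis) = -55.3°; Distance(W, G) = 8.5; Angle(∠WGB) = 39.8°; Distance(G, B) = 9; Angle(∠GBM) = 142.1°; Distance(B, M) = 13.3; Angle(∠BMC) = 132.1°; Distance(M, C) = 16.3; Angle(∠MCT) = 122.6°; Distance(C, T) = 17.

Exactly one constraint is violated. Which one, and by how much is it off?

Distance(C, T) = 17 — off by 6.40.

W = (0.00, 0.00) ✓; WG at -55.30° ✓; |WG| = 8.500 ✓; ∠WGB = 39.80° ✓; |GB| = 9.000 ✓; ∠GBM = 142.1° ✓; |BM| = 13.30 ✓; ∠BMC = 132.1° ✓; |MC| = 16.30 ✓; ∠MCT = 122.6° ✓; |CT| = 10.60 ✗.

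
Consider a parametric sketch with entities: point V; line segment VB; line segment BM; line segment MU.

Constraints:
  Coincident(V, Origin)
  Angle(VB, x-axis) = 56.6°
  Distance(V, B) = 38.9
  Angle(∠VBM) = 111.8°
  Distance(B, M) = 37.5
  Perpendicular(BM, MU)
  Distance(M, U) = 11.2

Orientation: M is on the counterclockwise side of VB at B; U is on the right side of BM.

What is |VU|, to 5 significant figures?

70.267

V is at the origin; VB runs at 56.6° with length 38.9, so B = 38.9·(cos 56.6°, sin 56.6°) = (21.414, 32.476). ∠VBM = 111.8°, so BM runs at 56.6° + (180° − 111.8°) = 124.80° from the x-axis; with |BM| = 37.5, M = B + 37.5·(cos 124.80°, sin 124.80°) = (0.011942, 63.269). BM is perpendicular to MU; with |MU| = 11.2 on the right of BM, U = M + 11.2·(0.82115, 0.57071) = (9.2088, 69.661). Then |VU| = |U − V| = 70.267.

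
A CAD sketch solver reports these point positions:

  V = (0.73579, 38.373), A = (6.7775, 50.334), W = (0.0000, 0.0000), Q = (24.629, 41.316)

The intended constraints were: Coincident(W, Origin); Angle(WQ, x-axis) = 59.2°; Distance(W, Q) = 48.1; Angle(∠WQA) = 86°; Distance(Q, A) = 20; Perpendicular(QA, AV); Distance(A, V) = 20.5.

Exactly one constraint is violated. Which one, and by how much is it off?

Distance(A, V) = 20.5 — off by 7.10.

W = (0.00, 0.00) ✓; WQ at 59.20° ✓; |WQ| = 48.10 ✓; ∠WQA = 86.00° ✓; |QA| = 20.00 ✓; ∠(QA, AV) = 90.00° ✓; |AV| = 13.40 ✗.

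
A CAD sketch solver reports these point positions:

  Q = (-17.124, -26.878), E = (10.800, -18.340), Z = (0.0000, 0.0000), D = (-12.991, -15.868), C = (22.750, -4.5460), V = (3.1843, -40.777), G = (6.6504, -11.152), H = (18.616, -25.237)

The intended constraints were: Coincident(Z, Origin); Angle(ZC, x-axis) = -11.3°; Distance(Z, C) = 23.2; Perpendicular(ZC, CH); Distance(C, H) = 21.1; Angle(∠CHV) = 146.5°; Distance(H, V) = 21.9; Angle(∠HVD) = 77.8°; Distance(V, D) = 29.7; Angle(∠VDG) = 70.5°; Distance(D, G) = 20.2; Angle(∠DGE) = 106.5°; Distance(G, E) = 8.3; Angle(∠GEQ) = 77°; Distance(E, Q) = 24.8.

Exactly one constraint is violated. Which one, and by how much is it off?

Distance(E, Q) = 24.8 — off by 4.40.

Z = (0.00, 0.00) ✓; ZC at -11.30° ✓; |ZC| = 23.20 ✓; ∠(ZC, CH) = 90.00° ✓; |CH| = 21.10 ✓; ∠CHV = 146.5° ✓; |HV| = 21.90 ✓; ∠HVD = 77.80° ✓; |VD| = 29.70 ✓; ∠VDG = 70.50° ✓; |DG| = 20.20 ✓; ∠DGE = 106.5° ✓; |GE| = 8.300 ✓; ∠GEQ = 77.00° ✓; |EQ| = 29.20 ✗.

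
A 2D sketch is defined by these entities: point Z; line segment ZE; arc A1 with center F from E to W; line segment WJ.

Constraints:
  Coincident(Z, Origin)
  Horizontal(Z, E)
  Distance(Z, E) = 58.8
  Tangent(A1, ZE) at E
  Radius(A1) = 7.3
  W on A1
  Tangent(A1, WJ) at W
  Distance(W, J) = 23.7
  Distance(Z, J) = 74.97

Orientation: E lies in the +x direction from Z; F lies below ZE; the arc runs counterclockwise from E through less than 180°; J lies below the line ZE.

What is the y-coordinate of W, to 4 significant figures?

-12.05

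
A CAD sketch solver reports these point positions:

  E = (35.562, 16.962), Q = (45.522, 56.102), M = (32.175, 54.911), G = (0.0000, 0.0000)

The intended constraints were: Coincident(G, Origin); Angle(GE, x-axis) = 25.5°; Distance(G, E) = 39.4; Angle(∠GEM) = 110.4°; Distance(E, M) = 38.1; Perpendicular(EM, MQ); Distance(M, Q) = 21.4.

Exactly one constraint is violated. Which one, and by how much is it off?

Distance(M, Q) = 21.4 — off by 8.00.

G = (0.00, 0.00) ✓; GE at 25.50° ✓; |GE| = 39.40 ✓; ∠GEM = 110.4° ✓; |EM| = 38.10 ✓; ∠(EM, MQ) = 90.00° ✓; |MQ| = 13.40 ✗.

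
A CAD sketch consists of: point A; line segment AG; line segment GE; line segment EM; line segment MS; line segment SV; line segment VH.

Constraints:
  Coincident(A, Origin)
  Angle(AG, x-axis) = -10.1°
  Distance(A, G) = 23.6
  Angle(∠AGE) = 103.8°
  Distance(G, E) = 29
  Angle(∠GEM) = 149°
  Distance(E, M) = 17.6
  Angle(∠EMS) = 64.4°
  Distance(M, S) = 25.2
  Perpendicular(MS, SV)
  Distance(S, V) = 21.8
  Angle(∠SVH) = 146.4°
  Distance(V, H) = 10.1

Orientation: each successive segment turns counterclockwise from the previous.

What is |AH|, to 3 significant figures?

32.9

A is at the origin; AG runs at -10.1° with length 23.6, so G = (23.2, -4.14). ∠AGE = 103.8° gives GE at 66.1° from the x-axis; with |GE| = 29.0, E = (35.0, 22.4). ∠GEM = 149.0° gives EM at 97.1° from the x-axis; with |EM| = 17.6, M = (32.8, 39.8). ∠EMS = 64.4° gives MS at -147° from the x-axis; with |MS| = 25.2, S = (11.6, 26.2). MS ⟂ SV, so SV runs at -57.3°; with |SV| = 21.8, V = (23.4, 7.88). ∠SVH = 146.4° gives VH at -23.7° from the x-axis; with |VH| = 10.1, H = (32.6, 3.82). Then |AH| = |H − A| = 32.9.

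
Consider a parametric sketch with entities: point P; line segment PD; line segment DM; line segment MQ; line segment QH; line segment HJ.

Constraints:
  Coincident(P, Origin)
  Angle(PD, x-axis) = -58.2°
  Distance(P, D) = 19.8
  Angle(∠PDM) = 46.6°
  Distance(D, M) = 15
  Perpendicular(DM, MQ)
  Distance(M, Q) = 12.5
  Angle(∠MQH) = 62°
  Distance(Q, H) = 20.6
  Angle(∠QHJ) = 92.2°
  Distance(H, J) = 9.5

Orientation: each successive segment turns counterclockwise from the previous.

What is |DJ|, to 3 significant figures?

5.80

P is at the origin; PD runs at -58.2° with length 19.8, so D = (10.4, -16.8). ∠PDM = 46.6° gives DM at 75.2° from the x-axis; with |DM| = 15.0, M = (14.3, -2.33). The perpendicularity gives MQ at right angles to DM, so MQ runs at 165°; with |MQ| = 12.5, Q = (2.18, 0.868). ∠MQH = 62.0° gives QH at -76.8° from the x-axis; with |QH| = 20.6, H = (6.88, -19.2). ∠QHJ = 92.2° gives HJ at 11.0° from the x-axis; with |HJ| = 9.5, J = (16.2, -17.4). Then |DJ| = |J − D| = 5.80.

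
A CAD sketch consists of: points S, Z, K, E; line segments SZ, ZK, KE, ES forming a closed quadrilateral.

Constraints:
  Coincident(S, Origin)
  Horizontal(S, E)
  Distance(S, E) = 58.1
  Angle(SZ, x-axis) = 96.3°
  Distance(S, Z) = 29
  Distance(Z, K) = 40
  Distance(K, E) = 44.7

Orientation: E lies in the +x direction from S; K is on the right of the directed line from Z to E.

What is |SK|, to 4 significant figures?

15.79

S is at the origin; SE is horizontal with |SE| = 58.1 and E in +x, so E = (58.1, 0). SZ runs at 96.3° with |SZ| = 29.0, so Z = (-3.182, 28.82). K is determined by |ZK| = 40.0 and |KE| = 44.7 together: it lies at the intersection of circle(Z, 40.0) and circle(E, 44.7). With |ZE| = 67.72, the foot of the radical line on ZE is 30.92 from Z and the perpendicular offset is √(40.0² − 30.92²) = 25.37. Taking the right-of-ZE solution: K = (14.00, -7.297).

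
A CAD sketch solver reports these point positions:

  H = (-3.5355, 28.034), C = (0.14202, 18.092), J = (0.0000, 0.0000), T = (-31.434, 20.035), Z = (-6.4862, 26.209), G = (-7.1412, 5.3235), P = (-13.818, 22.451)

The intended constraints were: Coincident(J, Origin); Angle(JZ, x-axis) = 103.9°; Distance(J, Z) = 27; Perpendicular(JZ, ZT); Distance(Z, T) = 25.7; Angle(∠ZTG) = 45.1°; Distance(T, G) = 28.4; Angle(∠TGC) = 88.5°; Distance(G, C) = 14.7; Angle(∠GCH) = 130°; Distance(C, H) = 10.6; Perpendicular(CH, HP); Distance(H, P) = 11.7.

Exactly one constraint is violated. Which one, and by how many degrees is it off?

Perpendicular(CH, HP) — off by 8.20°.

J = (0.00, 0.00) ✓; JZ at 103.9° ✓; |JZ| = 27.00 ✓; ∠(JZ, ZT) = 90.00° ✓; |ZT| = 25.70 ✓; ∠ZTG = 45.10° ✓; |TG| = 28.40 ✓; ∠TGC = 88.50° ✓; |GC| = 14.70 ✓; ∠GCH = 130.0° ✓; |CH| = 10.60 ✓; ∠(CH, HP) = 98.20° ✗; |HP| = 11.70 ✓.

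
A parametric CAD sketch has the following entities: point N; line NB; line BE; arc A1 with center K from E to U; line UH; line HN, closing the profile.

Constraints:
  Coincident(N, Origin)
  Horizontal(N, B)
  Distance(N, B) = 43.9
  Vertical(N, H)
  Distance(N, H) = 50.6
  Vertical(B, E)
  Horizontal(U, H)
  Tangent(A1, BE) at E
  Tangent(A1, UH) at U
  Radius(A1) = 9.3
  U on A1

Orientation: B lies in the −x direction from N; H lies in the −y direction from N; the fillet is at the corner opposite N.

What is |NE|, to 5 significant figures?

60.274

The virtual corner opposite N is at (-43.900, -50.600). The tangent condition forces KE to be normal to BE and the tangent condition forces KU to be normal to UH, with radius 9.3, so the center K sits 9.3 in from both sides at K = (-34.600, -41.300). That places the tangent points at E = (-43.900, -41.300) on BE and U = (-34.600, -50.600) on UH. Then |NE| = |E − N| = 60.274.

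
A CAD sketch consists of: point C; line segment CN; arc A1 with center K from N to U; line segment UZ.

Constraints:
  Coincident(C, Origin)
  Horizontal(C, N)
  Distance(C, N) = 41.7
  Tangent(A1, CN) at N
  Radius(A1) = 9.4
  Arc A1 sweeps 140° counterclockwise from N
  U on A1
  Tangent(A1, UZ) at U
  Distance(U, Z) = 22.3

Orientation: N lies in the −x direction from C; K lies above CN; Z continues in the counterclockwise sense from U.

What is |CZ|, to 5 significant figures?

61.144

C is at the origin; C and N share the same y with |CN| = 41.7 and N on the −x side, so N = (-41.700, 0.0000). Since A1 is tangent to CN there, KN ⟂ CN, so K = N + (0, 9.4) = (-41.700, 9.4000). On A1, N sits at bearing -90° from K; a 140° counterclockwise sweep puts U at bearing 50°, so U = K + 9.4·(cos 50°, sin 50°) = (-35.658, 16.601). Since A1 is tangent to UZ there, KU ⟂ UZ, so UZ runs along (−sin 50°, cos 50°); with |UZ| = 22.3, Z = (-52.741, 30.935). Then |CZ| = |Z − C| = 61.144.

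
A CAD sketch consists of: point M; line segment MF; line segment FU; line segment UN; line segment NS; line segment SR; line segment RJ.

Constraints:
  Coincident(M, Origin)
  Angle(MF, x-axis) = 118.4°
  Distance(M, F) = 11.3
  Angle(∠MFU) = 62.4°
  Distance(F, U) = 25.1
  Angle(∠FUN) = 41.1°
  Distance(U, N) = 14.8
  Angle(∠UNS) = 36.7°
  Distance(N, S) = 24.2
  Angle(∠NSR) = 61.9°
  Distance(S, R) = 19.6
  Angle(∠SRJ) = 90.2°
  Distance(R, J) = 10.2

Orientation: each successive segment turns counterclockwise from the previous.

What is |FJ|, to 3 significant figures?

28.2

∠NSR = 61.9° gives SR at -83.7° from the x-axis; with |SR| = 19.6, R = (-25.4, -17.6). ∠SRJ = 90.2° gives RJ at 6.10° from the x-axis; with |RJ| = 10.2, J = (-15.3, -16.5). Then |FJ| = |J − F| = 28.2.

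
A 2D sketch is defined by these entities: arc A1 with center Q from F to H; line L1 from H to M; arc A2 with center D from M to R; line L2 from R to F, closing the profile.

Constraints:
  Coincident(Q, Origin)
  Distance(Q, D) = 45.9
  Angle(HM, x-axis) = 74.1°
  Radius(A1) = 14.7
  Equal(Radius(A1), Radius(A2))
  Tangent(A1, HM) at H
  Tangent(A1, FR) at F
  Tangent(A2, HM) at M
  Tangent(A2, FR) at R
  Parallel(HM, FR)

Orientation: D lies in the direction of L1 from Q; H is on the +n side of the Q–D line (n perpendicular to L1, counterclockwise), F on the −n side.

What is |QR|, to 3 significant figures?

48.2

The slot axis is L1's direction at 74.1°, so u = (cos 74.1°, sin 74.1°) = (0.274, 0.962) and n = (−sin 74.1°, cos 74.1°) = (-0.962, 0.274). Q is at the origin and D lies 45.9 along u from Q, so D = 45.9·u = (12.6, 44.1). Tangency of A1 to both parallel lines with radius 14.7 puts H and F at Q ± 14.7·n: H = (-14.1, 4.03), F = (14.1, -4.03). Equal radii place M and R the same way about D: M = D + 14.7·n = (-1.56, 48.2), R = D − 14.7·n = (26.7, 40.1). Then |QR| = |R − Q| = 48.2.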